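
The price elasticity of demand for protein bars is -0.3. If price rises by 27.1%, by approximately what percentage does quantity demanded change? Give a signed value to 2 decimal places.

%ΔQ ≈ E × %ΔP = (-0.3) × (27.1%) = -8.13%.

-8.13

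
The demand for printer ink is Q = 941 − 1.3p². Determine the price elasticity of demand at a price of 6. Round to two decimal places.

-0.10

At p = 6, Q = 894.2.
dQ/dp = −2·1.3·p = −15.6.
Point elasticity E = (dQ/dp)·(p/Q) = -15.6 × 6/894.2 ≈ -0.10.
|E| < 1, so demand is inelastic at this price.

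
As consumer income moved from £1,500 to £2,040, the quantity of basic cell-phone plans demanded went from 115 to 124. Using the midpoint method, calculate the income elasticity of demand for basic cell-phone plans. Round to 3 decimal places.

0.247

%ΔQ = (124 − 115)/[(115+124)/2] = 9/119.5 ≈ 0.0753.
%ΔM = (2,040 − 1,500)/[(1,500+2,040)/2] = 540/1770 ≈ 0.3051.
E_I = %ΔQ/%ΔM ≈ 0.247.
E_I ∈ (0,1): normal good (necessity).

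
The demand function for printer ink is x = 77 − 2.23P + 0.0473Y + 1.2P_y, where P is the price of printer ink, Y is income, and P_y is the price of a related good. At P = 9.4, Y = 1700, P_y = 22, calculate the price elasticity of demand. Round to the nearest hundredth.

-0.13

First evaluate x: 77 − 2.23(9.4) + 0.0473(1700) + 1.2(22) = 77 − 20.962 + 80.41 + 26.4 = 162.848.
∂x/∂P = −2.23, so E_p = (−2.23)·(9.4/162.848) ≈ -0.13.
|E_p| < 1: demand is inelastic.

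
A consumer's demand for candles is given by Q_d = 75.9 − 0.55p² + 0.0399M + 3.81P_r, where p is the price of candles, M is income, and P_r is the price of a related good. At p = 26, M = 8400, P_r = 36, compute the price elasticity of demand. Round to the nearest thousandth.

At the given point, Q_d = 75.9 − 0.55(26)² + 0.0399(8400) + 3.81(36) = 75.9 − 371.8 + 335.16 + 137.16 = 176.42.
∂Q_d/∂p = −2·0.55·p = -28.6, so E_p = -28.6·(26/176.42) ≈ -4.215.
|E_p| > 1: demand is elastic.

-4.215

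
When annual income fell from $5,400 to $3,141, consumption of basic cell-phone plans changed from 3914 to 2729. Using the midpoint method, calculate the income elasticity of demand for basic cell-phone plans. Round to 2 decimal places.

%ΔQ = (2729 − 3914)/[(3914+2729)/2] = -1185/3321.5 ≈ -0.3568.
%ΔY = (3,141 − 5,400)/[(5,400+3,141)/2] = -2259/4270.5 ≈ -0.5290.
E_I = %ΔQ/%ΔY ≈ 0.67.
E_I ∈ (0,1): normal good (necessity).

0.67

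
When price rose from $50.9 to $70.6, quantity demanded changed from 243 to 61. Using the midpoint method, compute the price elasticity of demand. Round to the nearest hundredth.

%Δq = (61 − 243)/[(243 + 61)/2] = -182/152 ≈ -1.1974.
%Δp = (70.6 − 50.9)/[(50.9 + 70.6)/2] = 19.7/60.75 ≈ 0.3243.
Arc elasticity E = %Δq/%Δp ≈ -1.1974/0.3243 ≈ -3.69.
|E| > 1: demand is elastic over this range.

-3.69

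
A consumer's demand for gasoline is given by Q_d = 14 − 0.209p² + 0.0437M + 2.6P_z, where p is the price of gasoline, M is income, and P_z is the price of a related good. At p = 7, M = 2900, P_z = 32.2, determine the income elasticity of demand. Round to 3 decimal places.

0.592

At the given point, Q_d = 14 − 0.209(7)² + 0.0437(2900) + 2.6(32.2) = 14 − 10.241 + 126.73 + 83.72 = 214.209.
∂Q_d/∂M = +0.0437, so E_I = 0.0437·(2900/214.209) ≈ 0.592.
E_I ∈ (0,1): normal good (necessity).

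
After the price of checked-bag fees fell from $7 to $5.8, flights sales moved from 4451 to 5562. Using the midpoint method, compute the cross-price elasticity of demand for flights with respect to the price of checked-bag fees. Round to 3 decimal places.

-1.184

%ΔQ_x = (5562 − 4451)/[(4451+5562)/2] = 1111/5006.5 ≈ 0.2219.
%ΔP_y = (5.8 − 7)/[(7+5.8)/2] ≈ -0.1875.
E_xy = 0.2219/-0.1875 ≈ -1.184.
E_xy < 0, so flights and checked-bag fees are complements.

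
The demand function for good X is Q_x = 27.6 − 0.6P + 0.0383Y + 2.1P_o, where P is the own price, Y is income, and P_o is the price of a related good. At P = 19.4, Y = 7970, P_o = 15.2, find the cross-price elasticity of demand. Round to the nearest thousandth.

Q_x = 27.6 − 0.6(19.4) + 0.0383(7970) + 2.1(15.2) = 27.6 − 11.64 + 305.251 + 31.92 = 353.131.
∂Q_x/∂P_o = +2.1, so E_xy = 2.1·(15.2/353.131) ≈ 0.090.
E_xy > 0: the goods are substitutes.

0.090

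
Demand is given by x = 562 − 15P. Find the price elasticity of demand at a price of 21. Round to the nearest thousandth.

At P = 21, x = 247.
dx/dP = −15.
Point elasticity E = (dx/dP)·(P/x) = -15 × 21/247 ≈ -1.275.
|E| > 1, so demand is elastic at this price.

-1.275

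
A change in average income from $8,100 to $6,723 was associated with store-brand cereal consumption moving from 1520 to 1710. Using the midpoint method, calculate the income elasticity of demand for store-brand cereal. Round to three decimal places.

-0.633

%ΔQ = (1710 − 1520)/[(1520+1710)/2] = 190/1615 ≈ 0.1176.
%ΔI = (6,723 − 8,100)/[(8,100+6,723)/2] = -1377/7411.5 ≈ -0.1858.
E_I = %ΔQ/%ΔI ≈ -0.633.
E_I < 0: inferior good.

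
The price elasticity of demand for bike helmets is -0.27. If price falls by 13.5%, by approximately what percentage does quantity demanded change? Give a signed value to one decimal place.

3.6

%ΔQ ≈ E × %ΔP = (-0.27) × (-13.5%) ≈ 3.6%.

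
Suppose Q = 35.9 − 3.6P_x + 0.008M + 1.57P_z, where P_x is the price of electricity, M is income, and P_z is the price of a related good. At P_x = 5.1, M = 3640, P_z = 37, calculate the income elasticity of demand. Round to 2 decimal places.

0.28

Evaluating quantity at (P_x, M, P_z) gives Q = 35.9 − 3.6(5.1) + 0.008(3640) + 1.57(37) = 35.9 − 18.36 + 29.12 + 58.09 = 104.75.
∂Q/∂M = +0.008, so E_I = 0.008·(3640/104.75) ≈ 0.28.
E_I ∈ (0,1): normal good (necessity).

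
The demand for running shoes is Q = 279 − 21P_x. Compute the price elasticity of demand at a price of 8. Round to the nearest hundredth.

-1.51

At P_x = 8, Q = 111.
dQ/dP_x = −21.
Point elasticity E = (dQ/dP_x)·(P_x/Q) = -21 × 8/111 ≈ -1.51.
|E| > 1, so demand is elastic at this price.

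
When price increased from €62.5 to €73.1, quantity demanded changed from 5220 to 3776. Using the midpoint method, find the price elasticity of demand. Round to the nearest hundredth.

-2.05

%Δq = (3776 − 5220)/[(5220 + 3776)/2] = -1444/4498 ≈ -0.3210.
%Δp = (73.1 − 62.5)/[(62.5 + 73.1)/2] = 10.6/67.8 ≈ 0.1563.
Arc elasticity E = %Δq/%Δp ≈ -0.3210/0.1563 ≈ -2.05.
|E| > 1: demand is elastic over this range.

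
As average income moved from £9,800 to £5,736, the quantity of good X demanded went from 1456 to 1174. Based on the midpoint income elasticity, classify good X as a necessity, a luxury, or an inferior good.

%ΔQ = (1174 − 1456)/[(1456+1174)/2] = -282/1315 ≈ -0.2144.
%ΔY = (5,736 − 9,800)/[(9,800+5,736)/2] = -4064/7768 ≈ -0.5232.
E_I = %ΔQ/%ΔY ≈ 0.410.
E_I ∈ (0,1): normal good (necessity).

necessity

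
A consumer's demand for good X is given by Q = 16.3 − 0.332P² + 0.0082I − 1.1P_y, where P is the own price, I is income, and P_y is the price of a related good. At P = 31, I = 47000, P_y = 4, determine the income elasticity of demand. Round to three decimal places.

Q = 16.3 − 0.332(31)² + 0.0082(47000) − 1.1(4) = 16.3 − 319.052 + 385.4 − 4.4 = 78.248.
∂Q/∂I = +0.0082, so E_I = 0.0082·(47000/78.248) ≈ 4.925.
E_I > 1: normal good (luxury).

4.925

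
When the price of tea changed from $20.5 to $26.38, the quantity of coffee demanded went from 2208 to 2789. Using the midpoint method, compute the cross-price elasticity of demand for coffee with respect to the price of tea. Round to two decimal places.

%ΔQ_x = (2789 − 2208)/[(2208+2789)/2] = 581/2498.5 ≈ 0.2325.
%ΔP_y = (26.38 − 20.5)/[(20.5+26.38)/2] ≈ 0.2509.
E_xy = 0.2325/0.2509 ≈ 0.93.
E_xy > 0, so coffee and tea are substitutes.

0.93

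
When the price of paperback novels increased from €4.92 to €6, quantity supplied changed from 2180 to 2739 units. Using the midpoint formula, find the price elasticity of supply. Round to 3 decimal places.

%ΔQ = (2739 − 2180)/[(2180 + 2739)/2] = 559/2459.5 ≈ 0.2273.
%ΔP = (6 − 4.92)/[(4.92 + 6)/2] = 1.08/5.46 ≈ 0.1978.
Arc elasticity E = %ΔQ/%ΔP ≈ 0.2273/0.1978 ≈ 1.149.
|E| > 1: supply is elastic over this range.

1.149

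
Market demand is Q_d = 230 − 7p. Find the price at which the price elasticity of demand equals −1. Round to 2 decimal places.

16.43

For linear demand Q_d = a − bp, E = −bp/(a − bp). |E| = 1 ⇒ bp = a − bp ⇒ p = a/(2b).
p = 230/(2·7) ≈ 16.43.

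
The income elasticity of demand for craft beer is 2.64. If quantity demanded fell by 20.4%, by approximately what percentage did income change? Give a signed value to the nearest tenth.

-7.7

%ΔQ ≈ E × %ΔI ⇒ %ΔI = %ΔQ / E = (-20.4%)/(2.64) ≈ -7.7%.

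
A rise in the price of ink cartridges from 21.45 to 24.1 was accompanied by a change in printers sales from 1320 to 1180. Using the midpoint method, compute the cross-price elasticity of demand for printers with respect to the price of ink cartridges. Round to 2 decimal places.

-0.96

%ΔQ_x = (1180 − 1320)/[(1320+1180)/2] = -140/1250 ≈ -0.1120.
%ΔP_y = (24.1 − 21.45)/[(21.45+24.1)/2] ≈ 0.1164.
E_xy = -0.1120/0.1164 ≈ -0.96.
E_xy < 0, so printers and ink cartridges are complements.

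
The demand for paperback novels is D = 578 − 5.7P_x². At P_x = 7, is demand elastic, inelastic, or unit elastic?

elastic

At P_x = 7, D = 298.7.
dD/dP_x = −2·5.7·P_x = −79.8.
Point elasticity E = (dD/dP_x)·(P_x/D) = -79.8 × 7/298.7 ≈ -1.870.
|E| ≈ 1.870 > 1, so demand is elastic.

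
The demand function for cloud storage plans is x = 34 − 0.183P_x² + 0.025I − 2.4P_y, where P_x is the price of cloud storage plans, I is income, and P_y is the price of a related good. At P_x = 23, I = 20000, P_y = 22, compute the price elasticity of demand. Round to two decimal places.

First evaluate x: 34 − 0.183(23)² + 0.025(20000) − 2.4(22) = 34 − 96.807 + 500 − 52.8 = 384.393.
∂x/∂P_x = −2·0.183·P_x = -8.418, so E_p = -8.418·(23/384.393) ≈ -0.50.
|E_p| < 1: demand is inelastic.

-0.50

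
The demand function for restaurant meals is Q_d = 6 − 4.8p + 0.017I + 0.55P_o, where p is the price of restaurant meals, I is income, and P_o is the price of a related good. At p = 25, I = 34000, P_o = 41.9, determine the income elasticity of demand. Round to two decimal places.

Evaluating quantity at (p, I, P_o) gives Q_d = 6 − 4.8(25) + 0.017(34000) + 0.55(41.9) = 6 − 120 + 578 + 23.045 = 487.045.
∂Q_d/∂I = +0.017, so E_I = 0.017·(34000/487.045) ≈ 1.19.
E_I > 1: normal good (luxury).

1.19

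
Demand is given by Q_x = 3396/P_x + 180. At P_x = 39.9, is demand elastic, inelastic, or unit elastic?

At P_x = 39.9, Q_x = 265.1128.
dQ_x/dP_x = −3396/P_x² = −2.1332.
Point elasticity E = (dQ_x/dP_x)·(P_x/Q_x) = -2.1332 × 39.9/265.1128 ≈ -0.321.
|E| ≈ 0.321 < 1, so demand is inelastic.

inelastic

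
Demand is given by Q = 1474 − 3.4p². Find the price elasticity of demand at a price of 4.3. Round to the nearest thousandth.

At p = 4.3, Q = 1411.134.
dQ/dp = −2·3.4·p = −29.24.
Point elasticity E = (dQ/dp)·(p/Q) = -29.24 × 4.3/1411.134 ≈ -0.089.
|E| < 1, so demand is inelastic at this price.

-0.089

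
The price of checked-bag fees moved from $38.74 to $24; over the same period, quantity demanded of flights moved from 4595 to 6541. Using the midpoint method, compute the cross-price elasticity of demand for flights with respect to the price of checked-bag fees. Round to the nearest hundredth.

%ΔQ_x = (6541 − 4595)/[(4595+6541)/2] = 1946/5568 ≈ 0.3495.
%ΔP_y = (24 − 38.74)/[(38.74+24)/2] ≈ -0.4699.
E_xy = 0.3495/-0.4699 ≈ -0.74.
E_xy < 0, so flights and checked-bag fees are complements.

-0.74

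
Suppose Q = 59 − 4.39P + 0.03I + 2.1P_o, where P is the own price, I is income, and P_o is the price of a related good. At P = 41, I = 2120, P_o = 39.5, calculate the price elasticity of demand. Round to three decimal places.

-7.042

Q = 59 − 4.39(41) + 0.03(2120) + 2.1(39.5) = 59 − 179.99 + 63.6 + 82.95 = 25.56.
∂Q/∂P = −4.39, so E_p = (−4.39)·(41/25.56) ≈ -7.042.
|E_p| > 1: demand is elastic.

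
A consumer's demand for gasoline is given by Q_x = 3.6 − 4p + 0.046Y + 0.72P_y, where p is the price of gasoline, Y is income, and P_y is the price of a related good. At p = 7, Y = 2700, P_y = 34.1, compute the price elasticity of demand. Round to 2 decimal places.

-0.23

Evaluating quantity at (p, Y, P_y) gives Q_x = 3.6 − 4(7) + 0.046(2700) + 0.72(34.1) = 3.6 − 28 + 124.2 + 24.552 = 124.352.
∂Q_x/∂p = −4, so E_p = (−4)·(7/124.352) ≈ -0.23.
|E_p| < 1: demand is inelastic.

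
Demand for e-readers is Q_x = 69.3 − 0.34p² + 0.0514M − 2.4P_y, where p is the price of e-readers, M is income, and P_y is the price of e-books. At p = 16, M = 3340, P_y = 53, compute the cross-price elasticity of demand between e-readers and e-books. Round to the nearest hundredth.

At the given point, Q_x = 69.3 − 0.34(16)² + 0.0514(3340) − 2.4(53) = 69.3 − 87.04 + 171.676 − 127.2 = 26.736.
∂Q_x/∂P_y = −2.4, so E_xy = -2.4·(53/26.736) ≈ -4.76.
E_xy < 0: the goods are complements.

-4.76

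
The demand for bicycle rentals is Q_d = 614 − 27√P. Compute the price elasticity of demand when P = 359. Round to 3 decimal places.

-2.497

At P = 359, Q_d = 102.423.
dQ_d/dP = −27/(2√P) = −27/(2·18.9473).
Point elasticity E = (dQ_d/dP)·(P/Q_d) = -0.7125 × 359/102.423 ≈ -2.497.
|E| > 1, so demand is elastic at this price.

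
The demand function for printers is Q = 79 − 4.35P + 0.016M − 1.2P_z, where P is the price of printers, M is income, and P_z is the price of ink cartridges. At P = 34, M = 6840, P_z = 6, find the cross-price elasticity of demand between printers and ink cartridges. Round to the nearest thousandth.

Q = 79 − 4.35(34) + 0.016(6840) − 1.2(6) = 79 − 147.9 + 109.44 − 7.2 = 33.34.
∂Q/∂P_z = −1.2, so E_xy = -1.2·(6/33.34) ≈ -0.216.
E_xy < 0: the goods are complements.

-0.216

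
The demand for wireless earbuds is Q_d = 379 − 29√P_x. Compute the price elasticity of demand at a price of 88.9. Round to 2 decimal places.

At P_x = 88.9, Q_d = 105.5683.
dQ_d/dP_x = −29/(2√P_x) = −29/(2·9.4287).
Point elasticity E = (dQ_d/dP_x)·(P_x/Q_d) = -1.5379 × 88.9/105.5683 ≈ -1.30.
|E| > 1, so demand is elastic at this price.

-1.30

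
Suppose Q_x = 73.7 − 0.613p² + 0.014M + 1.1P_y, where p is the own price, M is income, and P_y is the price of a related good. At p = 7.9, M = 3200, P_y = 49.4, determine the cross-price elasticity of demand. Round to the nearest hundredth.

At the given point, Q_x = 73.7 − 0.613(7.9)² + 0.014(3200) + 1.1(49.4) = 73.7 − 38.2573 + 44.8 + 54.34 = 134.5827.
∂Q_x/∂P_y = +1.1, so E_xy = 1.1·(49.4/134.5827) ≈ 0.40.
E_xy > 0: the goods are substitutes.

0.40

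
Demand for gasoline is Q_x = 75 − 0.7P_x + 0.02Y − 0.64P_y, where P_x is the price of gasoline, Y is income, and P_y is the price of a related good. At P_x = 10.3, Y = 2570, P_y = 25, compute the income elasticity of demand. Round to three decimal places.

Q_x = 75 − 0.7(10.3) + 0.02(2570) − 0.64(25) = 75 − 7.21 + 51.4 − 16 = 103.19.
∂Q_x/∂Y = +0.02, so E_I = 0.02·(2570/103.19) ≈ 0.498.
E_I ∈ (0,1): normal good (necessity).

0.498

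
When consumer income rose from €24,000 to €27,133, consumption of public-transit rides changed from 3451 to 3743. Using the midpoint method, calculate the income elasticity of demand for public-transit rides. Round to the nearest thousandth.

0.662

%ΔQ = (3743 − 3451)/[(3451+3743)/2] = 292/3597 ≈ 0.0812.
%ΔI = (27,133 − 24,000)/[(24,000+27,133)/2] = 3133/25566.5 ≈ 0.1225.
E_I = %ΔQ/%ΔI ≈ 0.662.
E_I ∈ (0,1): normal good (necessity).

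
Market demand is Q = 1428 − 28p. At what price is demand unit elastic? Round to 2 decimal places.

For linear demand Q = a − bp, E = −bp/(a − bp). |E| = 1 ⇒ bp = a − bp ⇒ p = a/(2b).
p = 1428/(2·28) = 25.50.

25.50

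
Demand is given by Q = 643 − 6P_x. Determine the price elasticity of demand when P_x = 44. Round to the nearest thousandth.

At P_x = 44, Q = 379.
dQ/dP_x = −6.
Point elasticity E = (dQ/dP_x)·(P_x/Q) = -6 × 44/379 ≈ -0.697.
|E| < 1, so demand is inelastic at this price.

-0.697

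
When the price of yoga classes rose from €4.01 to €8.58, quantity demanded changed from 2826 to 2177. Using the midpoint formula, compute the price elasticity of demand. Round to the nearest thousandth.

%Δq = (2177 − 2826)/[(2826 + 2177)/2] = -649/2501.5 ≈ -0.2594.
%Δp = (8.58 − 4.01)/[(4.01 + 8.58)/2] = 4.57/6.295 ≈ 0.7260.
Arc elasticity E = %Δq/%Δp ≈ -0.2594/0.7260 ≈ -0.357.
|E| < 1: demand is inelastic over this range.

-0.357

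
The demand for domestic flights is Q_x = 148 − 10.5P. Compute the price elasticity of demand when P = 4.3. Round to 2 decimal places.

At P = 4.3, Q_x = 102.85.
dQ_x/dP = −10.5.
Point elasticity E = (dQ_x/dP)·(P/Q_x) = -10.5 × 4.3/102.85 ≈ -0.44.
|E| < 1, so demand is inelastic at this price.

-0.44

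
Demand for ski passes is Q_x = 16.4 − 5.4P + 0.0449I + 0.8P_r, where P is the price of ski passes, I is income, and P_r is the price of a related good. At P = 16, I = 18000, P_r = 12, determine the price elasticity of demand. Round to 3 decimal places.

-0.116

At the given point, Q_x = 16.4 − 5.4(16) + 0.0449(18000) + 0.8(12) = 16.4 − 86.4 + 808.2 + 9.6 = 747.8.
∂Q_x/∂P = −5.4, so E_p = (−5.4)·(16/747.8) ≈ -0.116.
|E_p| < 1: demand is inelastic.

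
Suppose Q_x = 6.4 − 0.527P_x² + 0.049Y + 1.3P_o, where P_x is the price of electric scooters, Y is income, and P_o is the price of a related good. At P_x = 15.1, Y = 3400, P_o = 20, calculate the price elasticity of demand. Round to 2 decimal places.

-3.05

Q_x = 6.4 − 0.527(15.1)² + 0.049(3400) + 1.3(20) = 6.4 − 120.1613 + 166.6 + 26 = 78.8387.
∂Q_x/∂P_x = −2·0.527·P_x = -15.9154, so E_p = -15.9154·(15.1/78.8387) ≈ -3.05.
|E_p| > 1: demand is elastic.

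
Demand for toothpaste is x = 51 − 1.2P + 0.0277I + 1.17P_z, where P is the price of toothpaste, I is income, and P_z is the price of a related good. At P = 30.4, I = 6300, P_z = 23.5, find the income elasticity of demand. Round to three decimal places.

Evaluating quantity at (P, I, P_z) gives x = 51 − 1.2(30.4) + 0.0277(6300) + 1.17(23.5) = 51 − 36.48 + 174.51 + 27.495 = 216.525.
∂x/∂I = +0.0277, so E_I = 0.0277·(6300/216.525) ≈ 0.806.
E_I ∈ (0,1): normal good (necessity).

0.806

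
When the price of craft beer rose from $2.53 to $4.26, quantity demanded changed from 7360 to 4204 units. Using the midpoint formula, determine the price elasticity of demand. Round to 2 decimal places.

-1.07

%ΔQ = (4204 − 7360)/[(7360 + 4204)/2] = -3156/5782 ≈ -0.5458.
%ΔP = (4.26 − 2.53)/[(2.53 + 4.26)/2] = 1.73/3.395 ≈ 0.5096.
Arc elasticity E = %ΔQ/%ΔP ≈ -0.5458/0.5096 ≈ -1.07.
|E| > 1: demand is elastic over this range.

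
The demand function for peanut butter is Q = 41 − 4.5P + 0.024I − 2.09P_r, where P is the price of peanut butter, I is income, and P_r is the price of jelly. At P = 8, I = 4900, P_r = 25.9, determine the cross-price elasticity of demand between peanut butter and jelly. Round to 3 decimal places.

Q = 41 − 4.5(8) + 0.024(4900) − 2.09(25.9) = 41 − 36 + 117.6 − 54.131 = 68.469.
∂Q/∂P_r = −2.09, so E_xy = -2.09·(25.9/68.469) ≈ -0.791.
E_xy < 0: the goods are complements.

-0.791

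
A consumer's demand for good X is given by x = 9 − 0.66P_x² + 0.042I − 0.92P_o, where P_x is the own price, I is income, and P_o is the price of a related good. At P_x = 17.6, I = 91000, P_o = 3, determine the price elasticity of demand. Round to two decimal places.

Evaluating quantity at (P_x, I, P_o) gives x = 9 − 0.66(17.6)² + 0.042(91000) − 0.92(3) = 9 − 204.4416 + 3822 − 2.76 = 3623.7984.
∂x/∂P_x = −2·0.66·P_x = -23.232, so E_p = -23.232·(17.6/3623.7984) ≈ -0.11.
|E_p| < 1: demand is inelastic.

-0.11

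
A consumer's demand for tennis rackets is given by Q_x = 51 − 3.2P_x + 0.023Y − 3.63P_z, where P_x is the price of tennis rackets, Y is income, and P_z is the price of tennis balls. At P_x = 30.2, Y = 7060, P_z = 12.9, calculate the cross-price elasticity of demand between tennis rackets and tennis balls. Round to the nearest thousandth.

At the given point, Q_x = 51 − 3.2(30.2) + 0.023(7060) − 3.63(12.9) = 51 − 96.64 + 162.38 − 46.827 = 69.913.
∂Q_x/∂P_z = −3.63, so E_xy = -3.63·(12.9/69.913) ≈ -0.670.
E_xy < 0: the goods are complements.

-0.670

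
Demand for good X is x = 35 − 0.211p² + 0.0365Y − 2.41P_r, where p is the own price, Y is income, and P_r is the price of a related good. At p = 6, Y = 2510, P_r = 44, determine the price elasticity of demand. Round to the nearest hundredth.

Evaluating quantity at (p, Y, P_r) gives x = 35 − 0.211(6)² + 0.0365(2510) − 2.41(44) = 35 − 7.596 + 91.615 − 106.04 = 12.979.
∂x/∂p = −2·0.211·p = -2.532, so E_p = -2.532·(6/12.979) ≈ -1.17.
|E_p| > 1: demand is elastic.

-1.17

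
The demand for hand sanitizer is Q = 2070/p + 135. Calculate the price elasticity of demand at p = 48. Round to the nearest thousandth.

At p = 48, Q = 178.125.
dQ/dp = −2070/p² = −0.8984.
Point elasticity E = (dQ/dp)·(p/Q) = -0.8984 × 48/178.125 ≈ -0.242.
|E| < 1, so demand is inelastic at this price.

-0.242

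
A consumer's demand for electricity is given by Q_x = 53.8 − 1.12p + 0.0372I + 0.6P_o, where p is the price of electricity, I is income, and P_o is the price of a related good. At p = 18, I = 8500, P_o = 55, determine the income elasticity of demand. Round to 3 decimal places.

Substituting, Q_x = 53.8 − 1.12(18) + 0.0372(8500) + 0.6(55) = 53.8 − 20.16 + 316.2 + 33 = 382.84.
∂Q_x/∂I = +0.0372, so E_I = 0.0372·(8500/382.84) ≈ 0.826.
E_I ∈ (0,1): normal good (necessity).

0.826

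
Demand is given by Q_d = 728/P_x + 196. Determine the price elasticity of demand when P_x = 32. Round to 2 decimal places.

At P_x = 32, Q_d = 218.75.
dQ_d/dP_x = −728/P_x² = −0.7109.
Point elasticity E = (dQ_d/dP_x)·(P_x/Q_d) = -0.7109 × 32/218.75 ≈ -0.10.
|E| < 1, so demand is inelastic at this price.

-0.10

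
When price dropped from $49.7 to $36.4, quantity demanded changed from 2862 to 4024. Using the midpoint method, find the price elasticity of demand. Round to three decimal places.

%ΔQ = (4024 − 2862)/[(2862 + 4024)/2] = 1162/3443 ≈ 0.3375.
%ΔP = (36.4 − 49.7)/[(49.7 + 36.4)/2] = -13.3/43.05 ≈ -0.3089.
Arc elasticity E = %ΔQ/%ΔP ≈ 0.3375/-0.3089 ≈ -1.092.
|E| > 1: demand is elastic over this range.

-1.092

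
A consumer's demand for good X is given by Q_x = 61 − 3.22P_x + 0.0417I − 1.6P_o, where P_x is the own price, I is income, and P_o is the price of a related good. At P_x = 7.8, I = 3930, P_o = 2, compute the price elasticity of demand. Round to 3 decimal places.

-0.128

Evaluating quantity at (P_x, I, P_o) gives Q_x = 61 − 3.22(7.8) + 0.0417(3930) − 1.6(2) = 61 − 25.116 + 163.881 − 3.2 = 196.565.
∂Q_x/∂P_x = −3.22, so E_p = (−3.22)·(7.8/196.565) ≈ -0.128.
|E_p| < 1: demand is inelastic.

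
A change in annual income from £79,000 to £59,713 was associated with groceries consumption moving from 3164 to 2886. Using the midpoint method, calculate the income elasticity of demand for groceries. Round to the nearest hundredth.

0.33

%ΔQ = (2886 − 3164)/[(3164+2886)/2] = -278/3025 ≈ -0.0919.
%ΔI = (59,713 − 79,000)/[(79,000+59,713)/2] = -19287/69356.5 ≈ -0.2781.
E_I = %ΔQ/%ΔI ≈ 0.33.
E_I ∈ (0,1): normal good (necessity).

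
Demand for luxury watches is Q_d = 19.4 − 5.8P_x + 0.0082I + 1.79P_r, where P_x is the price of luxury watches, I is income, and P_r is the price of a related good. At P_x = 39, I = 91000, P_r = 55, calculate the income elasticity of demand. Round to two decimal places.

At the given point, Q_d = 19.4 − 5.8(39) + 0.0082(91000) + 1.79(55) = 19.4 − 226.2 + 746.2 + 98.45 = 637.85.
∂Q_d/∂I = +0.0082, so E_I = 0.0082·(91000/637.85) ≈ 1.17.
E_I > 1: normal good (luxury).

1.17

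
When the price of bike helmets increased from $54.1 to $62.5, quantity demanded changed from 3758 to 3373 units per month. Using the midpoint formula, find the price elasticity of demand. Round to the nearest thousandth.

%Δq = (3373 − 3758)/[(3758 + 3373)/2] = -385/3565.5 ≈ -0.1080.
%Δp = (62.5 − 54.1)/[(54.1 + 62.5)/2] = 8.4/58.3 ≈ 0.1441.
Arc elasticity E = %Δq/%Δp ≈ -0.1080/0.1441 ≈ -0.749.
|E| < 1: demand is inelastic over this range.

-0.749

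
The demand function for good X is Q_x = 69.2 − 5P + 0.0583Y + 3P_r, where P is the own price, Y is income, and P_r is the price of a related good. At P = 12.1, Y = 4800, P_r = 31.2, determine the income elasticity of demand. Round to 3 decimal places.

0.732

At the given point, Q_x = 69.2 − 5(12.1) + 0.0583(4800) + 3(31.2) = 69.2 − 60.5 + 279.84 + 93.6 = 382.14.
∂Q_x/∂Y = +0.0583, so E_I = 0.0583·(4800/382.14) ≈ 0.732.
E_I ∈ (0,1): normal good (necessity).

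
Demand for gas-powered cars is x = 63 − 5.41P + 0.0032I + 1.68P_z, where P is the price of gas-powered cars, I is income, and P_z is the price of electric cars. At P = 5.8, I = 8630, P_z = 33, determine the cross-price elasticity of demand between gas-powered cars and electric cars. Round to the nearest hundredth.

Substituting, x = 63 − 5.41(5.8) + 0.0032(8630) + 1.68(33) = 63 − 31.378 + 27.616 + 55.44 = 114.678.
∂x/∂P_z = +1.68, so E_xy = 1.68·(33/114.678) ≈ 0.48.
E_xy > 0: the goods are substitutes.

0.48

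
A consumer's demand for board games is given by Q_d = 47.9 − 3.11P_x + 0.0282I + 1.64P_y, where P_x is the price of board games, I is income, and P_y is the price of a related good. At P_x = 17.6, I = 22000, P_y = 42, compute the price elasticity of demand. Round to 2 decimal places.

Q_d = 47.9 − 3.11(17.6) + 0.0282(22000) + 1.64(42) = 47.9 − 54.736 + 620.4 + 68.88 = 682.444.
∂Q_d/∂P_x = −3.11, so E_p = (−3.11)·(17.6/682.444) ≈ -0.08.
|E_p| < 1: demand is inelastic.

-0.08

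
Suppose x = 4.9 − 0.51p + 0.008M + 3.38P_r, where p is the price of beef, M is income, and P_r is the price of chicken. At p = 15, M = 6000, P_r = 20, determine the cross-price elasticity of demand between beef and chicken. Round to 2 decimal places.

Substituting, x = 4.9 − 0.51(15) + 0.008(6000) + 3.38(20) = 4.9 − 7.65 + 48 + 67.6 = 112.85.
∂x/∂P_r = +3.38, so E_xy = 3.38·(20/112.85) ≈ 0.60.
E_xy > 0: the goods are substitutes.

0.60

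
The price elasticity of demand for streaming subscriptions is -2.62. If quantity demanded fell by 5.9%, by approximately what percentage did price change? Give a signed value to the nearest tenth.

%ΔQ ≈ E × %ΔP ⇒ %ΔP = %ΔQ / E = (-5.9%)/(-2.62) ≈ 2.3%.

2.3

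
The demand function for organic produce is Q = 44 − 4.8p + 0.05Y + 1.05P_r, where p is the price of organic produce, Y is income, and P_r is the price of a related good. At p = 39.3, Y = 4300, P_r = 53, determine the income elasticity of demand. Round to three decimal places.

Evaluating quantity at (p, Y, P_r) gives Q = 44 − 4.8(39.3) + 0.05(4300) + 1.05(53) = 44 − 188.64 + 215 + 55.65 = 126.01.
∂Q/∂Y = +0.05, so E_I = 0.05·(4300/126.01) ≈ 1.706.
E_I > 1: normal good (luxury).

1.706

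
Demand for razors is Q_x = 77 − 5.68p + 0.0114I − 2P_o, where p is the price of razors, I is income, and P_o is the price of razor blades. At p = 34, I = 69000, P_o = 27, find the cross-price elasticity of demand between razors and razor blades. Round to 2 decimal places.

Evaluating quantity at (p, I, P_o) gives Q_x = 77 − 5.68(34) + 0.0114(69000) − 2(27) = 77 − 193.12 + 786.6 − 54 = 616.48.
∂Q_x/∂P_o = −2, so E_xy = -2·(27/616.48) ≈ -0.09.
E_xy < 0: the goods are complements.

-0.09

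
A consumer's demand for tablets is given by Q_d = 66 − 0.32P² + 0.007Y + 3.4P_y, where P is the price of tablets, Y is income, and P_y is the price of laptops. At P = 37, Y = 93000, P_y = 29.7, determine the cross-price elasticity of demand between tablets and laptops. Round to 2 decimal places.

0.27

Q_d = 66 − 0.32(37)² + 0.007(93000) + 3.4(29.7) = 66 − 438.08 + 651 + 100.98 = 379.9.
∂Q_d/∂P_y = +3.4, so E_xy = 3.4·(29.7/379.9) ≈ 0.27.
E_xy > 0: the goods are substitutes.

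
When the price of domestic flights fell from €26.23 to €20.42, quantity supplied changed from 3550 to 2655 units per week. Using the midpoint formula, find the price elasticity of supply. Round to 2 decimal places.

%Δq = (2655 − 3550)/[(3550 + 2655)/2] = -895/3102.5 ≈ -0.2885.
%Δp = (20.42 − 26.23)/[(26.23 + 20.42)/2] = -5.81/23.325 ≈ -0.2491.
Arc elasticity E = %Δq/%Δp ≈ -0.2885/-0.2491 ≈ 1.16.
|E| > 1: supply is elastic over this range.

1.16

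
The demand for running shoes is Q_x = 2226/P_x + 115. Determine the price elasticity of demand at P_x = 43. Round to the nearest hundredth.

At P_x = 43, Q_x = 166.7674.
dQ_x/dP_x = −2226/P_x² = −1.2039.
Point elasticity E = (dQ_x/dP_x)·(P_x/Q_x) = -1.2039 × 43/166.7674 ≈ -0.31.
|E| < 1, so demand is inelastic at this price.

-0.31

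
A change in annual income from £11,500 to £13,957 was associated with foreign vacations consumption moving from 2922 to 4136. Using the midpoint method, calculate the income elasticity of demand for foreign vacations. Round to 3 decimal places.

%ΔQ = (4136 − 2922)/[(2922+4136)/2] = 1214/3529 ≈ 0.3440.
%ΔI = (13,957 − 11,500)/[(11,500+13,957)/2] = 2457/12728.5 ≈ 0.1930.
E_I = %ΔQ/%ΔI ≈ 1.782.
E_I > 1: normal good (luxury).

1.782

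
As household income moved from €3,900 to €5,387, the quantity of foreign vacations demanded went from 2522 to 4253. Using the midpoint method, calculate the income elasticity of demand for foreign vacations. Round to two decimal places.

1.60

%ΔQ = (4253 − 2522)/[(2522+4253)/2] = 1731/3387.5 ≈ 0.5110.
%ΔI = (5,387 − 3,900)/[(3,900+5,387)/2] = 1487/4643.5 ≈ 0.3202.
E_I = %ΔQ/%ΔI ≈ 1.60.
E_I > 1: normal good (luxury).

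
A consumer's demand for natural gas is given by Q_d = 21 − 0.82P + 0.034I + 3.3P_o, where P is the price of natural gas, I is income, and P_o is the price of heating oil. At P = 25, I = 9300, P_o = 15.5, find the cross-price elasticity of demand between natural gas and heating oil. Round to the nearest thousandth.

At the given point, Q_d = 21 − 0.82(25) + 0.034(9300) + 3.3(15.5) = 21 − 20.5 + 316.2 + 51.15 = 367.85.
∂Q_d/∂P_o = +3.3, so E_xy = 3.3·(15.5/367.85) ≈ 0.139.
E_xy > 0: the goods are substitutes.

0.139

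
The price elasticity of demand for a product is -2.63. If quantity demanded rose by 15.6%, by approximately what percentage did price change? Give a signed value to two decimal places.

-5.93

%ΔQ ≈ E × %ΔP ⇒ %ΔP = %ΔQ / E = (15.6%)/(-2.63) ≈ -5.93%.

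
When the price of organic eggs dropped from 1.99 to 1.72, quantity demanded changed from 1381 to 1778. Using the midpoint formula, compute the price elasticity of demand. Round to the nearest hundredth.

-1.73

%Δq = (1778 − 1381)/[(1381 + 1778)/2] = 397/1579.5 ≈ 0.2513.
%ΔP = (1.72 − 1.99)/[(1.99 + 1.72)/2] = -0.27/1.855 ≈ -0.1456.
Arc elasticity E = %Δq/%ΔP ≈ 0.2513/-0.1456 ≈ -1.73.
|E| > 1: demand is elastic over this range.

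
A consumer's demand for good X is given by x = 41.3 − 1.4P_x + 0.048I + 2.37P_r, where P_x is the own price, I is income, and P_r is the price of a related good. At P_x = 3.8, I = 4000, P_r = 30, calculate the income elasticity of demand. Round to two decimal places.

0.64

At the given point, x = 41.3 − 1.4(3.8) + 0.048(4000) + 2.37(30) = 41.3 − 5.32 + 192 + 71.1 = 299.08.
∂x/∂I = +0.048, so E_I = 0.048·(4000/299.08) ≈ 0.64.
E_I ∈ (0,1): normal good (necessity).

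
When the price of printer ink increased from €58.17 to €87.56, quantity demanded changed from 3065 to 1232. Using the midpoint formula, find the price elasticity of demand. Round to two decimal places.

%Δq = (1232 − 3065)/[(3065 + 1232)/2] = -1833/2148.5 ≈ -0.8532.
%ΔP = (87.56 − 58.17)/[(58.17 + 87.56)/2] = 29.39/72.865 ≈ 0.4033.
Arc elasticity E = %Δq/%ΔP ≈ -0.8532/0.4033 ≈ -2.12.
|E| > 1: demand is elastic over this range.

-2.12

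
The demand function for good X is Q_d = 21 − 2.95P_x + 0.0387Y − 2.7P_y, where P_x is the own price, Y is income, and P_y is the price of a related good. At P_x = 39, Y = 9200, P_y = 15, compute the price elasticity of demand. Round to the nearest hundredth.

-0.52

Q_d = 21 − 2.95(39) + 0.0387(9200) − 2.7(15) = 21 − 115.05 + 356.04 − 40.5 = 221.49.
∂Q_d/∂P_x = −2.95, so E_p = (−2.95)·(39/221.49) ≈ -0.52.
|E_p| < 1: demand is inelastic.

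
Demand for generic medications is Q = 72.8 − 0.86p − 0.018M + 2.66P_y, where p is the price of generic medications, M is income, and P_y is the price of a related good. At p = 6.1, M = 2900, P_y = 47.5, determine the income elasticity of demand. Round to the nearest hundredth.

First evaluate Q: 72.8 − 0.86(6.1) − 0.018(2900) + 2.66(47.5) = 72.8 − 5.246 − 52.2 + 126.35 = 141.704.
∂Q/∂M = −0.018, so E_I = -0.018·(2900/141.704) ≈ -0.37.
E_I < 0: inferior good.

-0.37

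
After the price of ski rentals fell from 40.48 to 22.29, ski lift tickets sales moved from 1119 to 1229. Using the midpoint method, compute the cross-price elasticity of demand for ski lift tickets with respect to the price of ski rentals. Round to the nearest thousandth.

-0.162

%ΔQ_x = (1229 − 1119)/[(1119+1229)/2] = 110/1174 ≈ 0.0937.
%ΔP_y = (22.29 − 40.48)/[(40.48+22.29)/2] ≈ -0.5796.
E_xy = 0.0937/-0.5796 ≈ -0.162.
E_xy < 0, so ski lift tickets and ski rentals are complements.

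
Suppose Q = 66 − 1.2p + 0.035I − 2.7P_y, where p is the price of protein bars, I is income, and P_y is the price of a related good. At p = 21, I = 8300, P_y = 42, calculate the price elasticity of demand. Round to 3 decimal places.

-0.116

Q = 66 − 1.2(21) + 0.035(8300) − 2.7(42) = 66 − 25.2 + 290.5 − 113.4 = 217.9.
∂Q/∂p = −1.2, so E_p = (−1.2)·(21/217.9) ≈ -0.116.
|E_p| < 1: demand is inelastic.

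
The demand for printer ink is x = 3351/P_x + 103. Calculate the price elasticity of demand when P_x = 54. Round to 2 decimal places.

-0.38

At P_x = 54, x = 165.0556.
dx/dP_x = −3351/P_x² = −1.1492.
Point elasticity E = (dx/dP_x)·(P_x/x) = -1.1492 × 54/165.0556 ≈ -0.38.
|E| < 1, so demand is inelastic at this price.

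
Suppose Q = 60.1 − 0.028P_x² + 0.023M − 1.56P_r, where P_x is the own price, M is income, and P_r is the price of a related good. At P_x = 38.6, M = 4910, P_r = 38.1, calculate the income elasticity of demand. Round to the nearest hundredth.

Evaluating quantity at (P_x, M, P_r) gives Q = 60.1 − 0.028(38.6)² + 0.023(4910) − 1.56(38.1) = 60.1 − 41.7189 + 112.93 − 59.436 = 71.8751.
∂Q/∂M = +0.023, so E_I = 0.023·(4910/71.8751) ≈ 1.57.
E_I > 1: normal good (luxury).

1.57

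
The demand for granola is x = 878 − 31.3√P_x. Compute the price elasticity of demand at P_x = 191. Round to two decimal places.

-0.49

At P_x = 191, x = 445.4254.
dx/dP_x = −31.3/(2√P_x) = −31.3/(2·13.8203).
Point elasticity E = (dx/dP_x)·(P_x/x) = -1.1324 × 191/445.4254 ≈ -0.49.
|E| < 1, so demand is inelastic at this price.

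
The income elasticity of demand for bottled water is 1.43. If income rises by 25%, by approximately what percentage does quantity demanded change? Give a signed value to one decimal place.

%ΔQ ≈ E × %ΔI = (1.43) × (25%) ≈ 35.8%.

35.8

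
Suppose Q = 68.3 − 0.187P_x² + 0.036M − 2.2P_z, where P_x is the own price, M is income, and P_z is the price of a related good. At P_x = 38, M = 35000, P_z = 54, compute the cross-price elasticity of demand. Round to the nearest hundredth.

-0.13

First evaluate Q: 68.3 − 0.187(38)² + 0.036(35000) − 2.2(54) = 68.3 − 270.028 + 1260 − 118.8 = 939.472.
∂Q/∂P_z = −2.2, so E_xy = -2.2·(54/939.472) ≈ -0.13.
E_xy < 0: the goods are complements.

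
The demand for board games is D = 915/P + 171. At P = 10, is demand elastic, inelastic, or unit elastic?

At P = 10, D = 262.5.
dD/dP = −915/P² = −9.15.
Point elasticity E = (dD/dP)·(P/D) = -9.15 × 10/262.5 ≈ -0.349.
|E| ≈ 0.349 < 1, so demand is inelastic.

inelastic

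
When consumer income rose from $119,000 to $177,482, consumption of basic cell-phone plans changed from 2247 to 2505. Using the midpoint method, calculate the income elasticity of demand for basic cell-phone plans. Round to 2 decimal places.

0.28

%ΔQ = (2505 − 2247)/[(2247+2505)/2] = 258/2376 ≈ 0.1086.
%ΔY = (177,482 − 119,000)/[(119,000+177,482)/2] = 58482/148241 ≈ 0.3945.
E_I = %ΔQ/%ΔY ≈ 0.28.
E_I ∈ (0,1): normal good (necessity).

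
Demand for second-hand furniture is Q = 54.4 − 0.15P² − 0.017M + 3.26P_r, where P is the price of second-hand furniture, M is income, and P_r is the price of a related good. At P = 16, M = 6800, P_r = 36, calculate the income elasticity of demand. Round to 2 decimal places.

Q = 54.4 − 0.15(16)² − 0.017(6800) + 3.26(36) = 54.4 − 38.4 − 115.6 + 117.36 = 17.76.
∂Q/∂M = −0.017, so E_I = -0.017·(6800/17.76) ≈ -6.51.
E_I < 0: inferior good.

-6.51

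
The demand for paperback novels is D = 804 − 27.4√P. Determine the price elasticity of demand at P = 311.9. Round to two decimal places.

-0.76

At P = 311.9, D = 320.0971.
dD/dP = −27.4/(2√P) = −27.4/(2·17.6607).
Point elasticity E = (dD/dP)·(P/D) = -0.7757 × 311.9/320.0971 ≈ -0.76.
|E| < 1, so demand is inelastic at this price.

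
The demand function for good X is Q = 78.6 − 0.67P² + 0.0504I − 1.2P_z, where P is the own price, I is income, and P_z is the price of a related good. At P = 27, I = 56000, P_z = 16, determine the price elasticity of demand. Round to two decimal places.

Substituting, Q = 78.6 − 0.67(27)² + 0.0504(56000) − 1.2(16) = 78.6 − 488.43 + 2822.4 − 19.2 = 2393.37.
∂Q/∂P = −2·0.67·P = -36.18, so E_p = -36.18·(27/2393.37) ≈ -0.41.
|E_p| < 1: demand is inelastic.

-0.41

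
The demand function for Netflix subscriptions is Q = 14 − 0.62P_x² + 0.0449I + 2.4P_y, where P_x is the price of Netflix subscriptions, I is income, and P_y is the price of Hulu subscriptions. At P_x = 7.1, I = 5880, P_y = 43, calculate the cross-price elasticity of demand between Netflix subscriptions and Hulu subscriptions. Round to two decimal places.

At the given point, Q = 14 − 0.62(7.1)² + 0.0449(5880) + 2.4(43) = 14 − 31.2542 + 264.012 + 103.2 = 349.9578.
∂Q/∂P_y = +2.4, so E_xy = 2.4·(43/349.9578) ≈ 0.29.
E_xy > 0: the goods are substitutes.

0.29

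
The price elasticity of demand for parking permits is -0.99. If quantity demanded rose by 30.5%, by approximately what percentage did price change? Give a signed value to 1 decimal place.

-30.8

%ΔQ ≈ E × %ΔP ⇒ %ΔP = %ΔQ / E = (30.5%)/(-0.99) ≈ -30.8%.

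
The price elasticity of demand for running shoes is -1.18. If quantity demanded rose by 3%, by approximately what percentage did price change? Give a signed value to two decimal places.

-2.54

%ΔQ ≈ E × %ΔP ⇒ %ΔP = %ΔQ / E = (3%)/(-1.18) ≈ -2.54%.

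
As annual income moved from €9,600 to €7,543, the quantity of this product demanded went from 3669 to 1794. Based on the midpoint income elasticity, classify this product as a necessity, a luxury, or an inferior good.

luxury

%ΔQ = (1794 − 3669)/[(3669+1794)/2] = -1875/2731.5 ≈ -0.6864.
%ΔI = (7,543 − 9,600)/[(9,600+7,543)/2] = -2057/8571.5 ≈ -0.2400.
E_I = %ΔQ/%ΔI ≈ 2.860.
E_I > 1: normal good (luxury).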